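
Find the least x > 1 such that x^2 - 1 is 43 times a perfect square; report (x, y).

(x, y) = (3482, 531)

First expand sqrt(43) as a continued fraction. With x_i = (sqrt(43) + m_i)/d_i and (m_0, d_0) = (0, 1): a_0 = floor(sqrt(43)) = 6, since 6^2 = 36 <= 43 < 49 = 7^2.
Iterate m_{i+1} = d_i*a_i - m_i, d_{i+1} = (43 - m_{i+1}^2)/d_i, a_{i+1} = floor((a_0 + m_{i+1})/d_{i+1}):
  m_1 = 1*6 - 0 = 6, d_1 = (43 - 6^2)/1 = 7/1 = 7, a_1 = floor((6 + 6)/7) = 1.
  m_2 = 7*1 - 6 = 1, d_2 = (43 - 1^2)/7 = 42/7 = 6, a_2 = floor((6 + 1)/6) = 1.
  m_3 = 6*1 - 1 = 5, d_3 = (43 - 5^2)/6 = 18/6 = 3, a_3 = floor((6 + 5)/3) = 3.
  m_4 = 3*3 - 5 = 4, d_4 = (43 - 4^2)/3 = 27/3 = 9, a_4 = floor((6 + 4)/9) = 1.
  m_5 = 9*1 - 4 = 5, d_5 = (43 - 5^2)/9 = 18/9 = 2, a_5 = floor((6 + 5)/2) = 5.
  m_6 = 2*5 - 5 = 5, d_6 = (43 - 5^2)/2 = 18/2 = 9, a_6 = floor((6 + 5)/9) = 1.
  m_7 = 9*1 - 5 = 4, d_7 = (43 - 4^2)/9 = 27/9 = 3, a_7 = floor((6 + 4)/3) = 3.
  m_8 = 3*3 - 4 = 5, d_8 = (43 - 5^2)/3 = 18/3 = 6, a_8 = floor((6 + 5)/6) = 1.
  m_9 = 6*1 - 5 = 1, d_9 = (43 - 1^2)/6 = 42/6 = 7, a_9 = floor((6 + 1)/7) = 1.
  m_10 = 7*1 - 1 = 6, d_10 = (43 - 6^2)/7 = 7/7 = 1, a_10 = floor((6 + 6)/1) = 12.
  m_11 = 1*12 - 6 = 6, d_11 = (43 - 6^2)/1 = 7/1 = 7: (m_11, d_11) = (m_1, d_1) = (6, 7), so from here the quotients repeat a_1, ..., a_10; the period length is 10.
So sqrt(43) = [6; (1, 1, 3, 1, 5, 1, 3, 1, 1, 12)] with period length k = 10.
k is even, so the fundamental solution of x^2 - 43y^2 = 1 is (p_{k-1}, q_{k-1}) = (p_9, q_9); compute convergents through index 9.
Convergents (p_i = a_i*p_{i-1} + p_{i-2}, q_i = a_i*q_{i-1} + q_{i-2} with p_{-2}=0, p_{-1}=1, q_{-2}=1, q_{-1}=0):
  i=0: a_0=6, p_0 = 6*1 + 0 = 6, q_0 = 6*0 + 1 = 1.
  i=1: a_1=1, p_1 = 1*6 + 1 = 7, q_1 = 1*1 + 0 = 1.
  i=2: a_2=1, p_2 = 1*7 + 6 = 13, q_2 = 1*1 + 1 = 2.
  i=3: a_3=3, p_3 = 3*13 + 7 = 46, q_3 = 3*2 + 1 = 7.
  i=4: a_4=1, p_4 = 1*46 + 13 = 59, q_4 = 1*7 + 2 = 9.
  i=5: a_5=5, p_5 = 5*59 + 46 = 341, q_5 = 5*9 + 7 = 52.
  i=6: a_6=1, p_6 = 1*341 + 59 = 400, q_6 = 1*52 + 9 = 61.
  i=7: a_7=3, p_7 = 3*400 + 341 = 1541, q_7 = 3*61 + 52 = 235.
  i=8: a_8=1, p_8 = 1*1541 + 400 = 1941, q_8 = 1*235 + 61 = 296.
  i=9: a_9=1, p_9 = 1*1941 + 1541 = 3482, q_9 = 1*296 + 235 = 531.
Check: 3482^2 - 43*531^2 = 12124324 - 12124323 = 1, so (x, y) = (3482, 531) solves the equation, and by the theorem it is the least positive solution.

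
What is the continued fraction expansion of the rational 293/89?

Run the Euclidean algorithm on 293 and 89; the successive quotients are the partial quotients a_0, a_1, ... (each step inverts the fractional part left over by the previous one):
  293 = 3*89 + 26, so a_0 = 3.
  89 = 3*26 + 11, so a_1 = 3.
  26 = 2*11 + 4, so a_2 = 2.
  11 = 2*4 + 3, so a_3 = 2.
  4 = 1*3 + 1, so a_4 = 1.
  3 = 3*1 + 0, so a_5 = 3.
The remainder reaches 0 after 6 divisions, so the expansion has 6 partial quotients, read off in order.

[3; 3, 2, 2, 1, 3]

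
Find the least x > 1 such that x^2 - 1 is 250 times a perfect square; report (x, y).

First expand sqrt(250) as a continued fraction. With x_i = (sqrt(250) + m_i)/d_i and (m_0, d_0) = (0, 1): a_0 = floor(sqrt(250)) = 15, since 15^2 = 225 <= 250 < 256 = 16^2.
Iterate m_{i+1} = d_i*a_i - m_i, d_{i+1} = (250 - m_{i+1}^2)/d_i, a_{i+1} = floor((a_0 + m_{i+1})/d_{i+1}):
  m_1 = 1*15 - 0 = 15, d_1 = (250 - 15^2)/1 = 25/1 = 25, a_1 = floor((15 + 15)/25) = 1.
  m_2 = 25*1 - 15 = 10, d_2 = (250 - 10^2)/25 = 150/25 = 6, a_2 = floor((15 + 10)/6) = 4.
  m_3 = 6*4 - 10 = 14, d_3 = (250 - 14^2)/6 = 54/6 = 9, a_3 = floor((15 + 14)/9) = 3.
  m_4 = 9*3 - 14 = 13, d_4 = (250 - 13^2)/9 = 81/9 = 9, a_4 = floor((15 + 13)/9) = 3.
  m_5 = 9*3 - 13 = 14, d_5 = (250 - 14^2)/9 = 54/9 = 6, a_5 = floor((15 + 14)/6) = 4.
  m_6 = 6*4 - 14 = 10, d_6 = (250 - 10^2)/6 = 150/6 = 25, a_6 = floor((15 + 10)/25) = 1.
  m_7 = 25*1 - 10 = 15, d_7 = (250 - 15^2)/25 = 25/25 = 1, a_7 = floor((15 + 15)/1) = 30.
  m_8 = 1*30 - 15 = 15, d_8 = (250 - 15^2)/1 = 25/1 = 25: (m_8, d_8) = (m_1, d_1) = (15, 25), so from here the quotients repeat a_1, ..., a_7; the period length is 7.
So sqrt(250) = [15; (1, 4, 3, 3, 4, 1, 30)] with period length k = 7.
k is odd, so (p_{k-1}, q_{k-1}) only solves x^2 - 250y^2 = -1 and the fundamental solution of x^2 - 250y^2 = 1 is (p_{2k-1}, q_{2k-1}) = (p_13, q_13); compute convergents through index 13, running through the period twice.
Convergents (p_i = a_i*p_{i-1} + p_{i-2}, q_i = a_i*q_{i-1} + q_{i-2} with p_{-2}=0, p_{-1}=1, q_{-2}=1, q_{-1}=0):
  i=0: a_0=15, p_0 = 15*1 + 0 = 15, q_0 = 15*0 + 1 = 1.
  i=1: a_1=1, p_1 = 1*15 + 1 = 16, q_1 = 1*1 + 0 = 1.
  i=2: a_2=4, p_2 = 4*16 + 15 = 79, q_2 = 4*1 + 1 = 5.
  i=3: a_3=3, p_3 = 3*79 + 16 = 253, q_3 = 3*5 + 1 = 16.
  i=4: a_4=3, p_4 = 3*253 + 79 = 838, q_4 = 3*16 + 5 = 53.
  i=5: a_5=4, p_5 = 4*838 + 253 = 3605, q_5 = 4*53 + 16 = 228.
  i=6: a_6=1, p_6 = 1*3605 + 838 = 4443, q_6 = 1*228 + 53 = 281.
  i=7: a_7=30, p_7 = 30*4443 + 3605 = 136895, q_7 = 30*281 + 228 = 8658.
  i=8: a_8=1, p_8 = 1*136895 + 4443 = 141338, q_8 = 1*8658 + 281 = 8939.
  i=9: a_9=4, p_9 = 4*141338 + 136895 = 702247, q_9 = 4*8939 + 8658 = 44414.
  i=10: a_10=3, p_10 = 3*702247 + 141338 = 2248079, q_10 = 3*44414 + 8939 = 142181.
  i=11: a_11=3, p_11 = 3*2248079 + 702247 = 7446484, q_11 = 3*142181 + 44414 = 470957.
  i=12: a_12=4, p_12 = 4*7446484 + 2248079 = 32034015, q_12 = 4*470957 + 142181 = 2026009.
  i=13: a_13=1, p_13 = 1*32034015 + 7446484 = 39480499, q_13 = 1*2026009 + 470957 = 2496966.
Indeed p_6^2 - 250*q_6^2 = 19740249 - 19740250 = -1, not +1.
Check: 39480499^2 - 250*2496966^2 = 1558709801289001 - 1558709801289000 = 1, so (x, y) = (39480499, 2496966) solves the equation, and by the theorem it is the least positive solution.

(x, y) = (39480499, 2496966)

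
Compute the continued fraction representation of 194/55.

Run the Euclidean algorithm on 194 and 55; the successive quotients are the partial quotients a_0, a_1, ... (each step inverts the fractional part left over by the previous one):
  194 = 3*55 + 29, so a_0 = 3.
  55 = 1*29 + 26, so a_1 = 1.
  29 = 1*26 + 3, so a_2 = 1.
  26 = 8*3 + 2, so a_3 = 8.
  3 = 1*2 + 1, so a_4 = 1.
  2 = 2*1 + 0, so a_5 = 2.
The remainder reaches 0 after 6 divisions, so the expansion has 6 partial quotients, read off in order.

[3; 1, 1, 8, 1, 2]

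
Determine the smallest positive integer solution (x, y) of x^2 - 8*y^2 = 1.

First expand sqrt(8) as a continued fraction. With x_i = (sqrt(8) + m_i)/d_i and (m_0, d_0) = (0, 1): a_0 = floor(sqrt(8)) = 2, since 2^2 = 4 <= 8 < 9 = 3^2.
Iterate m_{i+1} = d_i*a_i - m_i, d_{i+1} = (8 - m_{i+1}^2)/d_i, a_{i+1} = floor((a_0 + m_{i+1})/d_{i+1}):
  m_1 = 1*2 - 0 = 2, d_1 = (8 - 2^2)/1 = 4/1 = 4, a_1 = floor((2 + 2)/4) = 1.
  m_2 = 4*1 - 2 = 2, d_2 = (8 - 2^2)/4 = 4/4 = 1, a_2 = floor((2 + 2)/1) = 4.
  m_3 = 1*4 - 2 = 2, d_3 = (8 - 2^2)/1 = 4/1 = 4: (m_3, d_3) = (m_1, d_1) = (2, 4), so from here the quotients repeat a_1, a_2; the period length is 2.
So sqrt(8) = [2; (1, 4)] with period length k = 2.
k is even, so the fundamental solution of x^2 - 8y^2 = 1 is (p_{k-1}, q_{k-1}) = (p_1, q_1); compute convergents through index 1.
Convergents (p_i = a_i*p_{i-1} + p_{i-2}, q_i = a_i*q_{i-1} + q_{i-2} with p_{-2}=0, p_{-1}=1, q_{-2}=1, q_{-1}=0):
  i=0: a_0=2, p_0 = 2*1 + 0 = 2, q_0 = 2*0 + 1 = 1.
  i=1: a_1=1, p_1 = 1*2 + 1 = 3, q_1 = 1*1 + 0 = 1.
Check: 3^2 - 8*1^2 = 9 - 8 = 1, so (x, y) = (3, 1) solves the equation, and by the theorem it is the least positive solution.

(x, y) = (3, 1)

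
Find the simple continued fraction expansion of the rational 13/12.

Run the Euclidean algorithm on 13 and 12; the successive quotients are the partial quotients a_0, a_1, ... (each step inverts the fractional part left over by the previous one):
  13 = 1*12 + 1, so a_0 = 1.
  12 = 12*1 + 0, so a_1 = 12.
The remainder reaches 0 after 2 divisions, so the expansion has 2 partial quotients, read off in order.

[1; 12]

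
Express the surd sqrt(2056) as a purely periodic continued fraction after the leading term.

Write x_i = (sqrt(2056) + m_i)/d_i with (m_0, d_0) = (0, 1). a_0 = floor(sqrt(2056)) = 45, since 45^2 = 2025 <= 2056 < 2116 = 46^2.
Iterate m_{i+1} = d_i*a_i - m_i, d_{i+1} = (2056 - m_{i+1}^2)/d_i, a_{i+1} = floor((a_0 + m_{i+1})/d_{i+1}):
  m_1 = 1*45 - 0 = 45, d_1 = (2056 - 45^2)/1 = 31/1 = 31, a_1 = floor((45 + 45)/31) = 2.
  m_2 = 31*2 - 45 = 17, d_2 = (2056 - 17^2)/31 = 1767/31 = 57, a_2 = floor((45 + 17)/57) = 1.
  m_3 = 57*1 - 17 = 40, d_3 = (2056 - 40^2)/57 = 456/57 = 8, a_3 = floor((45 + 40)/8) = 10.
  m_4 = 8*10 - 40 = 40, d_4 = (2056 - 40^2)/8 = 456/8 = 57, a_4 = floor((45 + 40)/57) = 1.
  m_5 = 57*1 - 40 = 17, d_5 = (2056 - 17^2)/57 = 1767/57 = 31, a_5 = floor((45 + 17)/31) = 2.
  m_6 = 31*2 - 17 = 45, d_6 = (2056 - 45^2)/31 = 31/31 = 1, a_6 = floor((45 + 45)/1) = 90.
  m_7 = 1*90 - 45 = 45, d_7 = (2056 - 45^2)/1 = 31/1 = 31: (m_7, d_7) = (m_1, d_1) = (45, 31), so from here the quotients repeat a_1, ..., a_6; the period length is 6.
Hence the expansion of sqrt(2056) is a_0 = 45 followed by the repeating block 2, 1, 10, 1, 2, 90 (period 6).

[45; (2, 1, 10, 1, 2, 90)]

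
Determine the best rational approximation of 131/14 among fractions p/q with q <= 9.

75/8

Expand x = 131/14 as a continued fraction with the Euclidean algorithm:
  131 = 9*14 + 5, so a_0 = 9.
  14 = 2*5 + 4, so a_1 = 2.
  5 = 1*4 + 1, so a_2 = 1.
  4 = 4*1 + 0, so a_3 = 4.
so x = [9; 2, 1, 4].
Convergents (p_i = a_i*p_{i-1} + p_{i-2}, q_i = a_i*q_{i-1} + q_{i-2} with p_{-2}=0, p_{-1}=1, q_{-2}=1, q_{-1}=0), until the denominator exceeds 9:
  i=0: a_0=9, p_0 = 9*1 + 0 = 9, q_0 = 9*0 + 1 = 1.
  i=1: a_1=2, p_1 = 2*9 + 1 = 19, q_1 = 2*1 + 0 = 2.
  i=2: a_2=1, p_2 = 1*19 + 9 = 28, q_2 = 1*2 + 1 = 3.
  i=3: a_3=4, p_3 = 4*28 + 19 = 131, q_3 = 4*3 + 2 = 14.
q_3 = 14 > 9, so the last convergent with denominator <= 9 is p_2/q_2 = 28/3.
The closest fraction with denominator <= 9 is either p_2/q_2 or the intermediate fraction (k*p_2 + p_1)/(k*q_2 + q_1) with the largest k >= 1 whose denominator stays <= 9; these approach x as k grows, and every other convergent or intermediate fraction in range is farther away.
Largest k: floor((9 - q_1)/q_2) = floor((9 - 2)/3) = 2.
That gives (2*28 + 19)/(2*3 + 2) = 75/8.
Compare the errors: |x - 28/3| = |131*3 - 28*14|/(14*3) = 1/42, and |x - 75/8| = |131*8 - 75*14|/(14*8) = 2/112.
Cross-multiplying, 2*42 = 84 < 112 = 1*112, so 2/112 is smaller: the intermediate fraction 75/8 is closer to x than 28/3.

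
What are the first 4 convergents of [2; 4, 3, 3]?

2/1, 9/4, 29/13, 96/43

Using the convergent recurrence p_i = a_i*p_{i-1} + p_{i-2}, q_i = a_i*q_{i-1} + q_{i-2} with p_{-2}=0, p_{-1}=1, q_{-2}=1, q_{-1}=0:
  i=0: a_0=2, p_0 = 2*1 + 0 = 2, q_0 = 2*0 + 1 = 1.
  i=1: a_1=4, p_1 = 4*2 + 1 = 9, q_1 = 4*1 + 0 = 4.
  i=2: a_2=3, p_2 = 3*9 + 2 = 29, q_2 = 3*4 + 1 = 13.
  i=3: a_3=3, p_3 = 3*29 + 9 = 96, q_3 = 3*13 + 4 = 43.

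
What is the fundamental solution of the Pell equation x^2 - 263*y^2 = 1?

(x, y) = (139128, 8579)

First expand sqrt(263) as a continued fraction. With x_i = (sqrt(263) + m_i)/d_i and (m_0, d_0) = (0, 1): a_0 = floor(sqrt(263)) = 16, since 16^2 = 256 <= 263 < 289 = 17^2.
Iterate m_{i+1} = d_i*a_i - m_i, d_{i+1} = (263 - m_{i+1}^2)/d_i, a_{i+1} = floor((a_0 + m_{i+1})/d_{i+1}):
  m_1 = 1*16 - 0 = 16, d_1 = (263 - 16^2)/1 = 7/1 = 7, a_1 = floor((16 + 16)/7) = 4.
  m_2 = 7*4 - 16 = 12, d_2 = (263 - 12^2)/7 = 119/7 = 17, a_2 = floor((16 + 12)/17) = 1.
  m_3 = 17*1 - 12 = 5, d_3 = (263 - 5^2)/17 = 238/17 = 14, a_3 = floor((16 + 5)/14) = 1.
  m_4 = 14*1 - 5 = 9, d_4 = (263 - 9^2)/14 = 182/14 = 13, a_4 = floor((16 + 9)/13) = 1.
  m_5 = 13*1 - 9 = 4, d_5 = (263 - 4^2)/13 = 247/13 = 19, a_5 = floor((16 + 4)/19) = 1.
  m_6 = 19*1 - 4 = 15, d_6 = (263 - 15^2)/19 = 38/19 = 2, a_6 = floor((16 + 15)/2) = 15.
  m_7 = 2*15 - 15 = 15, d_7 = (263 - 15^2)/2 = 38/2 = 19, a_7 = floor((16 + 15)/19) = 1.
  m_8 = 19*1 - 15 = 4, d_8 = (263 - 4^2)/19 = 247/19 = 13, a_8 = floor((16 + 4)/13) = 1.
  m_9 = 13*1 - 4 = 9, d_9 = (263 - 9^2)/13 = 182/13 = 14, a_9 = floor((16 + 9)/14) = 1.
  m_10 = 14*1 - 9 = 5, d_10 = (263 - 5^2)/14 = 238/14 = 17, a_10 = floor((16 + 5)/17) = 1.
  m_11 = 17*1 - 5 = 12, d_11 = (263 - 12^2)/17 = 119/17 = 7, a_11 = floor((16 + 12)/7) = 4.
  m_12 = 7*4 - 12 = 16, d_12 = (263 - 16^2)/7 = 7/7 = 1, a_12 = floor((16 + 16)/1) = 32.
  m_13 = 1*32 - 16 = 16, d_13 = (263 - 16^2)/1 = 7/1 = 7: (m_13, d_13) = (m_1, d_1) = (16, 7), so from here the quotients repeat a_1, ..., a_12; the period length is 12.
So sqrt(263) = [16; (4, 1, 1, 1, 1, 15, 1, 1, 1, 1, 4, 32)] with period length k = 12.
k is even, so the fundamental solution of x^2 - 263y^2 = 1 is (p_{k-1}, q_{k-1}) = (p_11, q_11); compute convergents through index 11.
Convergents (p_i = a_i*p_{i-1} + p_{i-2}, q_i = a_i*q_{i-1} + q_{i-2} with p_{-2}=0, p_{-1}=1, q_{-2}=1, q_{-1}=0):
  i=0: a_0=16, p_0 = 16*1 + 0 = 16, q_0 = 16*0 + 1 = 1.
  i=1: a_1=4, p_1 = 4*16 + 1 = 65, q_1 = 4*1 + 0 = 4.
  i=2: a_2=1, p_2 = 1*65 + 16 = 81, q_2 = 1*4 + 1 = 5.
  i=3: a_3=1, p_3 = 1*81 + 65 = 146, q_3 = 1*5 + 4 = 9.
  i=4: a_4=1, p_4 = 1*146 + 81 = 227, q_4 = 1*9 + 5 = 14.
  i=5: a_5=1, p_5 = 1*227 + 146 = 373, q_5 = 1*14 + 9 = 23.
  i=6: a_6=15, p_6 = 15*373 + 227 = 5822, q_6 = 15*23 + 14 = 359.
  i=7: a_7=1, p_7 = 1*5822 + 373 = 6195, q_7 = 1*359 + 23 = 382.
  i=8: a_8=1, p_8 = 1*6195 + 5822 = 12017, q_8 = 1*382 + 359 = 741.
  i=9: a_9=1, p_9 = 1*12017 + 6195 = 18212, q_9 = 1*741 + 382 = 1123.
  i=10: a_10=1, p_10 = 1*18212 + 12017 = 30229, q_10 = 1*1123 + 741 = 1864.
  i=11: a_11=4, p_11 = 4*30229 + 18212 = 139128, q_11 = 4*1864 + 1123 = 8579.
Check: 139128^2 - 263*8579^2 = 19356600384 - 19356600383 = 1, so (x, y) = (139128, 8579) solves the equation, and by the theorem it is the least positive solution.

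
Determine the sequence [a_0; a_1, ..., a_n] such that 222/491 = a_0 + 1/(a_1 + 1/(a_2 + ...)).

Run the Euclidean algorithm on 222 and 491; the successive quotients are the partial quotients a_0, a_1, ... (each step inverts the fractional part left over by the previous one):
  222 = 0*491 + 222, so a_0 = 0.
  491 = 2*222 + 47, so a_1 = 2.
  222 = 4*47 + 34, so a_2 = 4.
  47 = 1*34 + 13, so a_3 = 1.
  34 = 2*13 + 8, so a_4 = 2.
  13 = 1*8 + 5, so a_5 = 1.
  8 = 1*5 + 3, so a_6 = 1.
  5 = 1*3 + 2, so a_7 = 1.
  3 = 1*2 + 1, so a_8 = 1.
  2 = 2*1 + 0, so a_9 = 2.
The remainder reaches 0 after 10 divisions, so the expansion has 10 partial quotients, read off in order.

[0; 2, 4, 1, 2, 1, 1, 1, 1, 2]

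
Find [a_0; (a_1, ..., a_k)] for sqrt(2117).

[46; (92)]

Write x_i = (sqrt(2117) + m_i)/d_i with (m_0, d_0) = (0, 1). a_0 = floor(sqrt(2117)) = 46, since 46^2 = 2116 <= 2117 < 2209 = 47^2.
Iterate m_{i+1} = d_i*a_i - m_i, d_{i+1} = (2117 - m_{i+1}^2)/d_i, a_{i+1} = floor((a_0 + m_{i+1})/d_{i+1}):
  m_1 = 1*46 - 0 = 46, d_1 = (2117 - 46^2)/1 = 1/1 = 1, a_1 = floor((46 + 46)/1) = 92.
  m_2 = 1*92 - 46 = 46, d_2 = (2117 - 46^2)/1 = 1/1 = 1: (m_2, d_2) = (m_1, d_1) = (46, 1), so from here the quotient a_1 repeats; the period length is 1.
Hence the expansion of sqrt(2117) is a_0 = 46 followed by the repeating block 92 (period 1).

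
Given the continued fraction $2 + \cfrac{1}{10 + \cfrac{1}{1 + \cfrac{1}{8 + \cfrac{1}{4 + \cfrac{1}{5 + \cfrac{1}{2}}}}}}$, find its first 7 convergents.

2/1, 21/10, 23/11, 205/98, 843/403, 4420/2113, 9683/4629

Using the convergent recurrence p_i = a_i*p_{i-1} + p_{i-2}, q_i = a_i*q_{i-1} + q_{i-2} with p_{-2}=0, p_{-1}=1, q_{-2}=1, q_{-1}=0:
  i=0: a_0=2, p_0 = 2*1 + 0 = 2, q_0 = 2*0 + 1 = 1.
  i=1: a_1=10, p_1 = 10*2 + 1 = 21, q_1 = 10*1 + 0 = 10.
  i=2: a_2=1, p_2 = 1*21 + 2 = 23, q_2 = 1*10 + 1 = 11.
  i=3: a_3=8, p_3 = 8*23 + 21 = 205, q_3 = 8*11 + 10 = 98.
  i=4: a_4=4, p_4 = 4*205 + 23 = 843, q_4 = 4*98 + 11 = 403.
  i=5: a_5=5, p_5 = 5*843 + 205 = 4420, q_5 = 5*403 + 98 = 2113.
  i=6: a_6=2, p_6 = 2*4420 + 843 = 9683, q_6 = 2*2113 + 403 = 4629.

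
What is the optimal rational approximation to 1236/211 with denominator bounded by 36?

Expand x = 1236/211 as a continued fraction with the Euclidean algorithm:
  1236 = 5*211 + 181, so a_0 = 5.
  211 = 1*181 + 30, so a_1 = 1.
  181 = 6*30 + 1, so a_2 = 6.
  30 = 30*1 + 0, so a_3 = 30.
so x = [5; 1, 6, 30].
Convergents (p_i = a_i*p_{i-1} + p_{i-2}, q_i = a_i*q_{i-1} + q_{i-2} with p_{-2}=0, p_{-1}=1, q_{-2}=1, q_{-1}=0), until the denominator exceeds 36:
  i=0: a_0=5, p_0 = 5*1 + 0 = 5, q_0 = 5*0 + 1 = 1.
  i=1: a_1=1, p_1 = 1*5 + 1 = 6, q_1 = 1*1 + 0 = 1.
  i=2: a_2=6, p_2 = 6*6 + 5 = 41, q_2 = 6*1 + 1 = 7.
  i=3: a_3=30, p_3 = 30*41 + 6 = 1236, q_3 = 30*7 + 1 = 211.
q_3 = 211 > 36, so the last convergent with denominator <= 36 is p_2/q_2 = 41/7.
The closest fraction with denominator <= 36 is either p_2/q_2 or the intermediate fraction (k*p_2 + p_1)/(k*q_2 + q_1) with the largest k >= 1 whose denominator stays <= 36; these approach x as k grows, and every other convergent or intermediate fraction in range is farther away.
Largest k: floor((36 - q_1)/q_2) = floor((36 - 1)/7) = 5.
That gives (5*41 + 6)/(5*7 + 1) = 211/36.
Compare the errors: |x - 41/7| = |1236*7 - 41*211|/(211*7) = 1/1477, and |x - 211/36| = |1236*36 - 211*211|/(211*36) = 25/7596.
Cross-multiplying, 1*7596 = 7596 < 36925 = 25*1477, so 1/1477 is smaller: the convergent 41/7 is closer to x than 211/36.

41/7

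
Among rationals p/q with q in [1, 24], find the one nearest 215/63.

58/17

Expand x = 215/63 as a continued fraction with the Euclidean algorithm:
  215 = 3*63 + 26, so a_0 = 3.
  63 = 2*26 + 11, so a_1 = 2.
  26 = 2*11 + 4, so a_2 = 2.
  11 = 2*4 + 3, so a_3 = 2.
  4 = 1*3 + 1, so a_4 = 1.
  3 = 3*1 + 0, so a_5 = 3.
so x = [3; 2, 2, 2, 1, 3].
Convergents (p_i = a_i*p_{i-1} + p_{i-2}, q_i = a_i*q_{i-1} + q_{i-2} with p_{-2}=0, p_{-1}=1, q_{-2}=1, q_{-1}=0), until the denominator exceeds 24:
  i=0: a_0=3, p_0 = 3*1 + 0 = 3, q_0 = 3*0 + 1 = 1.
  i=1: a_1=2, p_1 = 2*3 + 1 = 7, q_1 = 2*1 + 0 = 2.
  i=2: a_2=2, p_2 = 2*7 + 3 = 17, q_2 = 2*2 + 1 = 5.
  i=3: a_3=2, p_3 = 2*17 + 7 = 41, q_3 = 2*5 + 2 = 12.
  i=4: a_4=1, p_4 = 1*41 + 17 = 58, q_4 = 1*12 + 5 = 17.
  i=5: a_5=3, p_5 = 3*58 + 41 = 215, q_5 = 3*17 + 12 = 63.
q_5 = 63 > 24, so the last convergent with denominator <= 24 is p_4/q_4 = 58/17.
The closest fraction with denominator <= 24 is either p_4/q_4 or the intermediate fraction (k*p_4 + p_3)/(k*q_4 + q_3) with the largest k >= 1 whose denominator stays <= 24; these approach x as k grows, and every other convergent or intermediate fraction in range is farther away.
Largest k: floor((24 - q_3)/q_4) = floor((24 - 12)/17) = 0.
Since k = 0, no intermediate fraction beyond p_4/q_4 has denominator <= 24, so the convergent 58/17 is the closest (its error is |215*17 - 58*63|/(63*17) = 1/1071).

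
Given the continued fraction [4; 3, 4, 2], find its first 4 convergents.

Using the convergent recurrence p_i = a_i*p_{i-1} + p_{i-2}, q_i = a_i*q_{i-1} + q_{i-2} with p_{-2}=0, p_{-1}=1, q_{-2}=1, q_{-1}=0:
  i=0: a_0=4, p_0 = 4*1 + 0 = 4, q_0 = 4*0 + 1 = 1.
  i=1: a_1=3, p_1 = 3*4 + 1 = 13, q_1 = 3*1 + 0 = 3.
  i=2: a_2=4, p_2 = 4*13 + 4 = 56, q_2 = 4*3 + 1 = 13.
  i=3: a_3=2, p_3 = 2*56 + 13 = 125, q_3 = 2*13 + 3 = 29.

4/1, 13/3, 56/13, 125/29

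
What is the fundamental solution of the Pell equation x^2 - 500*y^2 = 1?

First expand sqrt(500) as a continued fraction. With x_i = (sqrt(500) + m_i)/d_i and (m_0, d_0) = (0, 1): a_0 = floor(sqrt(500)) = 22, since 22^2 = 484 <= 500 < 529 = 23^2.
Iterate m_{i+1} = d_i*a_i - m_i, d_{i+1} = (500 - m_{i+1}^2)/d_i, a_{i+1} = floor((a_0 + m_{i+1})/d_{i+1}):
  m_1 = 1*22 - 0 = 22, d_1 = (500 - 22^2)/1 = 16/1 = 16, a_1 = floor((22 + 22)/16) = 2.
  m_2 = 16*2 - 22 = 10, d_2 = (500 - 10^2)/16 = 400/16 = 25, a_2 = floor((22 + 10)/25) = 1.
  m_3 = 25*1 - 10 = 15, d_3 = (500 - 15^2)/25 = 275/25 = 11, a_3 = floor((22 + 15)/11) = 3.
  m_4 = 11*3 - 15 = 18, d_4 = (500 - 18^2)/11 = 176/11 = 16, a_4 = floor((22 + 18)/16) = 2.
  m_5 = 16*2 - 18 = 14, d_5 = (500 - 14^2)/16 = 304/16 = 19, a_5 = floor((22 + 14)/19) = 1.
  m_6 = 19*1 - 14 = 5, d_6 = (500 - 5^2)/19 = 475/19 = 25, a_6 = floor((22 + 5)/25) = 1.
  m_7 = 25*1 - 5 = 20, d_7 = (500 - 20^2)/25 = 100/25 = 4, a_7 = floor((22 + 20)/4) = 10.
  m_8 = 4*10 - 20 = 20, d_8 = (500 - 20^2)/4 = 100/4 = 25, a_8 = floor((22 + 20)/25) = 1.
  m_9 = 25*1 - 20 = 5, d_9 = (500 - 5^2)/25 = 475/25 = 19, a_9 = floor((22 + 5)/19) = 1.
  m_10 = 19*1 - 5 = 14, d_10 = (500 - 14^2)/19 = 304/19 = 16, a_10 = floor((22 + 14)/16) = 2.
  m_11 = 16*2 - 14 = 18, d_11 = (500 - 18^2)/16 = 176/16 = 11, a_11 = floor((22 + 18)/11) = 3.
  m_12 = 11*3 - 18 = 15, d_12 = (500 - 15^2)/11 = 275/11 = 25, a_12 = floor((22 + 15)/25) = 1.
  m_13 = 25*1 - 15 = 10, d_13 = (500 - 10^2)/25 = 400/25 = 16, a_13 = floor((22 + 10)/16) = 2.
  m_14 = 16*2 - 10 = 22, d_14 = (500 - 22^2)/16 = 16/16 = 1, a_14 = floor((22 + 22)/1) = 44.
  m_15 = 1*44 - 22 = 22, d_15 = (500 - 22^2)/1 = 16/1 = 16: (m_15, d_15) = (m_1, d_1) = (22, 16), so from here the quotients repeat a_1, ..., a_14; the period length is 14.
So sqrt(500) = [22; (2, 1, 3, 2, 1, 1, 10, 1, 1, 2, 3, 1, 2, 44)] with period length k = 14.
k is even, so the fundamental solution of x^2 - 500y^2 = 1 is (p_{k-1}, q_{k-1}) = (p_13, q_13); compute convergents through index 13.
Convergents (p_i = a_i*p_{i-1} + p_{i-2}, q_i = a_i*q_{i-1} + q_{i-2} with p_{-2}=0, p_{-1}=1, q_{-2}=1, q_{-1}=0):
  i=0: a_0=22, p_0 = 22*1 + 0 = 22, q_0 = 22*0 + 1 = 1.
  i=1: a_1=2, p_1 = 2*22 + 1 = 45, q_1 = 2*1 + 0 = 2.
  i=2: a_2=1, p_2 = 1*45 + 22 = 67, q_2 = 1*2 + 1 = 3.
  i=3: a_3=3, p_3 = 3*67 + 45 = 246, q_3 = 3*3 + 2 = 11.
  i=4: a_4=2, p_4 = 2*246 + 67 = 559, q_4 = 2*11 + 3 = 25.
  i=5: a_5=1, p_5 = 1*559 + 246 = 805, q_5 = 1*25 + 11 = 36.
  i=6: a_6=1, p_6 = 1*805 + 559 = 1364, q_6 = 1*36 + 25 = 61.
  i=7: a_7=10, p_7 = 10*1364 + 805 = 14445, q_7 = 10*61 + 36 = 646.
  i=8: a_8=1, p_8 = 1*14445 + 1364 = 15809, q_8 = 1*646 + 61 = 707.
  i=9: a_9=1, p_9 = 1*15809 + 14445 = 30254, q_9 = 1*707 + 646 = 1353.
  i=10: a_10=2, p_10 = 2*30254 + 15809 = 76317, q_10 = 2*1353 + 707 = 3413.
  i=11: a_11=3, p_11 = 3*76317 + 30254 = 259205, q_11 = 3*3413 + 1353 = 11592.
  i=12: a_12=1, p_12 = 1*259205 + 76317 = 335522, q_12 = 1*11592 + 3413 = 15005.
  i=13: a_13=2, p_13 = 2*335522 + 259205 = 930249, q_13 = 2*15005 + 11592 = 41602.
Check: 930249^2 - 500*41602^2 = 865363202001 - 865363202000 = 1, so (x, y) = (930249, 41602) solves the equation, and by the theorem it is the least positive solution.

(x, y) = (930249, 41602)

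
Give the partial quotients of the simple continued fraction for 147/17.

Run the Euclidean algorithm on 147 and 17; the successive quotients are the partial quotients a_0, a_1, ... (each step inverts the fractional part left over by the previous one):
  147 = 8*17 + 11, so a_0 = 8.
  17 = 1*11 + 6, so a_1 = 1.
  11 = 1*6 + 5, so a_2 = 1.
  6 = 1*5 + 1, so a_3 = 1.
  5 = 5*1 + 0, so a_4 = 5.
The remainder reaches 0 after 5 divisions, so the expansion has 5 partial quotients, read off in order.

[8; 1, 1, 1, 5]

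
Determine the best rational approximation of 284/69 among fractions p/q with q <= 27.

107/26

Expand x = 284/69 as a continued fraction with the Euclidean algorithm:
  284 = 4*69 + 8, so a_0 = 4.
  69 = 8*8 + 5, so a_1 = 8.
  8 = 1*5 + 3, so a_2 = 1.
  5 = 1*3 + 2, so a_3 = 1.
  3 = 1*2 + 1, so a_4 = 1.
  2 = 2*1 + 0, so a_5 = 2.
so x = [4; 8, 1, 1, 1, 2].
Convergents (p_i = a_i*p_{i-1} + p_{i-2}, q_i = a_i*q_{i-1} + q_{i-2} with p_{-2}=0, p_{-1}=1, q_{-2}=1, q_{-1}=0), until the denominator exceeds 27:
  i=0: a_0=4, p_0 = 4*1 + 0 = 4, q_0 = 4*0 + 1 = 1.
  i=1: a_1=8, p_1 = 8*4 + 1 = 33, q_1 = 8*1 + 0 = 8.
  i=2: a_2=1, p_2 = 1*33 + 4 = 37, q_2 = 1*8 + 1 = 9.
  i=3: a_3=1, p_3 = 1*37 + 33 = 70, q_3 = 1*9 + 8 = 17.
  i=4: a_4=1, p_4 = 1*70 + 37 = 107, q_4 = 1*17 + 9 = 26.
  i=5: a_5=2, p_5 = 2*107 + 70 = 284, q_5 = 2*26 + 17 = 69.
q_5 = 69 > 27, so the last convergent with denominator <= 27 is p_4/q_4 = 107/26.
The closest fraction with denominator <= 27 is either p_4/q_4 or the intermediate fraction (k*p_4 + p_3)/(k*q_4 + q_3) with the largest k >= 1 whose denominator stays <= 27; these approach x as k grows, and every other convergent or intermediate fraction in range is farther away.
Largest k: floor((27 - q_3)/q_4) = floor((27 - 17)/26) = 0.
Since k = 0, no intermediate fraction beyond p_4/q_4 has denominator <= 27, so the convergent 107/26 is the closest (its error is |284*26 - 107*69|/(69*26) = 1/1794).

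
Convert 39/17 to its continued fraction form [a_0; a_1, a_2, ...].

Run the Euclidean algorithm on 39 and 17; the successive quotients are the partial quotients a_0, a_1, ... (each step inverts the fractional part left over by the previous one):
  39 = 2*17 + 5, so a_0 = 2.
  17 = 3*5 + 2, so a_1 = 3.
  5 = 2*2 + 1, so a_2 = 2.
  2 = 2*1 + 0, so a_3 = 2.
The remainder reaches 0 after 4 divisions, so the expansion has 4 partial quotients, read off in order.

[2; 3, 2, 2]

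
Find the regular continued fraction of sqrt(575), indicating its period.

Write x_i = (sqrt(575) + m_i)/d_i with (m_0, d_0) = (0, 1). a_0 = floor(sqrt(575)) = 23, since 23^2 = 529 <= 575 < 576 = 24^2.
Iterate m_{i+1} = d_i*a_i - m_i, d_{i+1} = (575 - m_{i+1}^2)/d_i, a_{i+1} = floor((a_0 + m_{i+1})/d_{i+1}):
  m_1 = 1*23 - 0 = 23, d_1 = (575 - 23^2)/1 = 46/1 = 46, a_1 = floor((23 + 23)/46) = 1.
  m_2 = 46*1 - 23 = 23, d_2 = (575 - 23^2)/46 = 46/46 = 1, a_2 = floor((23 + 23)/1) = 46.
  m_3 = 1*46 - 23 = 23, d_3 = (575 - 23^2)/1 = 46/1 = 46: (m_3, d_3) = (m_1, d_1) = (23, 46), so from here the quotients repeat a_1, a_2; the period length is 2.
Hence the expansion of sqrt(575) is a_0 = 23 followed by the repeating block 1, 46 (period 2).

[23; (1, 46)]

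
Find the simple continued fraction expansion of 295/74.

[3; 1, 73]

Run the Euclidean algorithm on 295 and 74; the successive quotients are the partial quotients a_0, a_1, ... (each step inverts the fractional part left over by the previous one):
  295 = 3*74 + 73, so a_0 = 3.
  74 = 1*73 + 1, so a_1 = 1.
  73 = 73*1 + 0, so a_2 = 73.
The remainder reaches 0 after 3 divisions, so the expansion has 3 partial quotients, read off in order.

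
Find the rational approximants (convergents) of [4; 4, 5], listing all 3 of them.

4/1, 17/4, 89/21

Using the convergent recurrence p_i = a_i*p_{i-1} + p_{i-2}, q_i = a_i*q_{i-1} + q_{i-2} with p_{-2}=0, p_{-1}=1, q_{-2}=1, q_{-1}=0:
  i=0: a_0=4, p_0 = 4*1 + 0 = 4, q_0 = 4*0 + 1 = 1.
  i=1: a_1=4, p_1 = 4*4 + 1 = 17, q_1 = 4*1 + 0 = 4.
  i=2: a_2=5, p_2 = 5*17 + 4 = 89, q_2 = 5*4 + 1 = 21.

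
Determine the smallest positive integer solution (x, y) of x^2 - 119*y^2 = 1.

First expand sqrt(119) as a continued fraction. With x_i = (sqrt(119) + m_i)/d_i and (m_0, d_0) = (0, 1): a_0 = floor(sqrt(119)) = 10, since 10^2 = 100 <= 119 < 121 = 11^2.
Iterate m_{i+1} = d_i*a_i - m_i, d_{i+1} = (119 - m_{i+1}^2)/d_i, a_{i+1} = floor((a_0 + m_{i+1})/d_{i+1}):
  m_1 = 1*10 - 0 = 10, d_1 = (119 - 10^2)/1 = 19/1 = 19, a_1 = floor((10 + 10)/19) = 1.
  m_2 = 19*1 - 10 = 9, d_2 = (119 - 9^2)/19 = 38/19 = 2, a_2 = floor((10 + 9)/2) = 9.
  m_3 = 2*9 - 9 = 9, d_3 = (119 - 9^2)/2 = 38/2 = 19, a_3 = floor((10 + 9)/19) = 1.
  m_4 = 19*1 - 9 = 10, d_4 = (119 - 10^2)/19 = 19/19 = 1, a_4 = floor((10 + 10)/1) = 20.
  m_5 = 1*20 - 10 = 10, d_5 = (119 - 10^2)/1 = 19/1 = 19: (m_5, d_5) = (m_1, d_1) = (10, 19), so from here the quotients repeat a_1, ..., a_4; the period length is 4.
So sqrt(119) = [10; (1, 9, 1, 20)] with period length k = 4.
k is even, so the fundamental solution of x^2 - 119y^2 = 1 is (p_{k-1}, q_{k-1}) = (p_3, q_3); compute convergents through index 3.
Convergents (p_i = a_i*p_{i-1} + p_{i-2}, q_i = a_i*q_{i-1} + q_{i-2} with p_{-2}=0, p_{-1}=1, q_{-2}=1, q_{-1}=0):
  i=0: a_0=10, p_0 = 10*1 + 0 = 10, q_0 = 10*0 + 1 = 1.
  i=1: a_1=1, p_1 = 1*10 + 1 = 11, q_1 = 1*1 + 0 = 1.
  i=2: a_2=9, p_2 = 9*11 + 10 = 109, q_2 = 9*1 + 1 = 10.
  i=3: a_3=1, p_3 = 1*109 + 11 = 120, q_3 = 1*10 + 1 = 11.
Check: 120^2 - 119*11^2 = 14400 - 14399 = 1, so (x, y) = (120, 11) solves the equation, and by the theorem it is the least positive solution.

(x, y) = (120, 11)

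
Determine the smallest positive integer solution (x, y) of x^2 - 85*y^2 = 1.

(x, y) = (285769, 30996)

First expand sqrt(85) as a continued fraction. With x_i = (sqrt(85) + m_i)/d_i and (m_0, d_0) = (0, 1): a_0 = floor(sqrt(85)) = 9, since 9^2 = 81 <= 85 < 100 = 10^2.
Iterate m_{i+1} = d_i*a_i - m_i, d_{i+1} = (85 - m_{i+1}^2)/d_i, a_{i+1} = floor((a_0 + m_{i+1})/d_{i+1}):
  m_1 = 1*9 - 0 = 9, d_1 = (85 - 9^2)/1 = 4/1 = 4, a_1 = floor((9 + 9)/4) = 4.
  m_2 = 4*4 - 9 = 7, d_2 = (85 - 7^2)/4 = 36/4 = 9, a_2 = floor((9 + 7)/9) = 1.
  m_3 = 9*1 - 7 = 2, d_3 = (85 - 2^2)/9 = 81/9 = 9, a_3 = floor((9 + 2)/9) = 1.
  m_4 = 9*1 - 2 = 7, d_4 = (85 - 7^2)/9 = 36/9 = 4, a_4 = floor((9 + 7)/4) = 4.
  m_5 = 4*4 - 7 = 9, d_5 = (85 - 9^2)/4 = 4/4 = 1, a_5 = floor((9 + 9)/1) = 18.
  m_6 = 1*18 - 9 = 9, d_6 = (85 - 9^2)/1 = 4/1 = 4: (m_6, d_6) = (m_1, d_1) = (9, 4), so from here the quotients repeat a_1, ..., a_5; the period length is 5.
So sqrt(85) = [9; (4, 1, 1, 4, 18)] with period length k = 5.
k is odd, so (p_{k-1}, q_{k-1}) only solves x^2 - 85y^2 = -1 and the fundamental solution of x^2 - 85y^2 = 1 is (p_{2k-1}, q_{2k-1}) = (p_9, q_9); compute convergents through index 9, running through the period twice.
Convergents (p_i = a_i*p_{i-1} + p_{i-2}, q_i = a_i*q_{i-1} + q_{i-2} with p_{-2}=0, p_{-1}=1, q_{-2}=1, q_{-1}=0):
  i=0: a_0=9, p_0 = 9*1 + 0 = 9, q_0 = 9*0 + 1 = 1.
  i=1: a_1=4, p_1 = 4*9 + 1 = 37, q_1 = 4*1 + 0 = 4.
  i=2: a_2=1, p_2 = 1*37 + 9 = 46, q_2 = 1*4 + 1 = 5.
  i=3: a_3=1, p_3 = 1*46 + 37 = 83, q_3 = 1*5 + 4 = 9.
  i=4: a_4=4, p_4 = 4*83 + 46 = 378, q_4 = 4*9 + 5 = 41.
  i=5: a_5=18, p_5 = 18*378 + 83 = 6887, q_5 = 18*41 + 9 = 747.
  i=6: a_6=4, p_6 = 4*6887 + 378 = 27926, q_6 = 4*747 + 41 = 3029.
  i=7: a_7=1, p_7 = 1*27926 + 6887 = 34813, q_7 = 1*3029 + 747 = 3776.
  i=8: a_8=1, p_8 = 1*34813 + 27926 = 62739, q_8 = 1*3776 + 3029 = 6805.
  i=9: a_9=4, p_9 = 4*62739 + 34813 = 285769, q_9 = 4*6805 + 3776 = 30996.
Indeed p_4^2 - 85*q_4^2 = 142884 - 142885 = -1, not +1.
Check: 285769^2 - 85*30996^2 = 81663921361 - 81663921360 = 1, so (x, y) = (285769, 30996) solves the equation, and by the theorem it is the least positive solution.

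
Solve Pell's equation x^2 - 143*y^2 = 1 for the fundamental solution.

First expand sqrt(143) as a continued fraction. With x_i = (sqrt(143) + m_i)/d_i and (m_0, d_0) = (0, 1): a_0 = floor(sqrt(143)) = 11, since 11^2 = 121 <= 143 < 144 = 12^2.
Iterate m_{i+1} = d_i*a_i - m_i, d_{i+1} = (143 - m_{i+1}^2)/d_i, a_{i+1} = floor((a_0 + m_{i+1})/d_{i+1}):
  m_1 = 1*11 - 0 = 11, d_1 = (143 - 11^2)/1 = 22/1 = 22, a_1 = floor((11 + 11)/22) = 1.
  m_2 = 22*1 - 11 = 11, d_2 = (143 - 11^2)/22 = 22/22 = 1, a_2 = floor((11 + 11)/1) = 22.
  m_3 = 1*22 - 11 = 11, d_3 = (143 - 11^2)/1 = 22/1 = 22: (m_3, d_3) = (m_1, d_1) = (11, 22), so from here the quotients repeat a_1, a_2; the period length is 2.
So sqrt(143) = [11; (1, 22)] with period length k = 2.
k is even, so the fundamental solution of x^2 - 143y^2 = 1 is (p_{k-1}, q_{k-1}) = (p_1, q_1); compute convergents through index 1.
Convergents (p_i = a_i*p_{i-1} + p_{i-2}, q_i = a_i*q_{i-1} + q_{i-2} with p_{-2}=0, p_{-1}=1, q_{-2}=1, q_{-1}=0):
  i=0: a_0=11, p_0 = 11*1 + 0 = 11, q_0 = 11*0 + 1 = 1.
  i=1: a_1=1, p_1 = 1*11 + 1 = 12, q_1 = 1*1 + 0 = 1.
Check: 12^2 - 143*1^2 = 144 - 143 = 1, so (x, y) = (12, 1) solves the equation, and by the theorem it is the least positive solution.

(x, y) = (12, 1)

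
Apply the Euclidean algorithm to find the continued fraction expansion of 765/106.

Run the Euclidean algorithm on 765 and 106; the successive quotients are the partial quotients a_0, a_1, ... (each step inverts the fractional part left over by the previous one):
  765 = 7*106 + 23, so a_0 = 7.
  106 = 4*23 + 14, so a_1 = 4.
  23 = 1*14 + 9, so a_2 = 1.
  14 = 1*9 + 5, so a_3 = 1.
  9 = 1*5 + 4, so a_4 = 1.
  5 = 1*4 + 1, so a_5 = 1.
  4 = 4*1 + 0, so a_6 = 4.
The remainder reaches 0 after 7 divisions, so the expansion has 7 partial quotients, read off in order.

[7; 4, 1, 1, 1, 1, 4]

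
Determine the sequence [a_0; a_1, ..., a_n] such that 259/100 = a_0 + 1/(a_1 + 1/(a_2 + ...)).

Run the Euclidean algorithm on 259 and 100; the successive quotients are the partial quotients a_0, a_1, ... (each step inverts the fractional part left over by the previous one):
  259 = 2*100 + 59, so a_0 = 2.
  100 = 1*59 + 41, so a_1 = 1.
  59 = 1*41 + 18, so a_2 = 1.
  41 = 2*18 + 5, so a_3 = 2.
  18 = 3*5 + 3, so a_4 = 3.
  5 = 1*3 + 2, so a_5 = 1.
  3 = 1*2 + 1, so a_6 = 1.
  2 = 2*1 + 0, so a_7 = 2.
The remainder reaches 0 after 8 divisions, so the expansion has 8 partial quotients, read off in order.

[2; 1, 1, 2, 3, 1, 1, 2]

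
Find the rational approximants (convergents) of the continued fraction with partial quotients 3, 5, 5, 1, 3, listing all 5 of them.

3/1, 16/5, 83/26, 99/31, 380/119

Using the convergent recurrence p_i = a_i*p_{i-1} + p_{i-2}, q_i = a_i*q_{i-1} + q_{i-2} with p_{-2}=0, p_{-1}=1, q_{-2}=1, q_{-1}=0:
  i=0: a_0=3, p_0 = 3*1 + 0 = 3, q_0 = 3*0 + 1 = 1.
  i=1: a_1=5, p_1 = 5*3 + 1 = 16, q_1 = 5*1 + 0 = 5.
  i=2: a_2=5, p_2 = 5*16 + 3 = 83, q_2 = 5*5 + 1 = 26.
  i=3: a_3=1, p_3 = 1*83 + 16 = 99, q_3 = 1*26 + 5 = 31.
  i=4: a_4=3, p_4 = 3*99 + 83 = 380, q_4 = 3*31 + 26 = 119.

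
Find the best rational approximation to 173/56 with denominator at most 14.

34/11

Expand x = 173/56 as a continued fraction with the Euclidean algorithm:
  173 = 3*56 + 5, so a_0 = 3.
  56 = 11*5 + 1, so a_1 = 11.
  5 = 5*1 + 0, so a_2 = 5.
so x = [3; 11, 5].
Convergents (p_i = a_i*p_{i-1} + p_{i-2}, q_i = a_i*q_{i-1} + q_{i-2} with p_{-2}=0, p_{-1}=1, q_{-2}=1, q_{-1}=0), until the denominator exceeds 14:
  i=0: a_0=3, p_0 = 3*1 + 0 = 3, q_0 = 3*0 + 1 = 1.
  i=1: a_1=11, p_1 = 11*3 + 1 = 34, q_1 = 11*1 + 0 = 11.
  i=2: a_2=5, p_2 = 5*34 + 3 = 173, q_2 = 5*11 + 1 = 56.
q_2 = 56 > 14, so the last convergent with denominator <= 14 is p_1/q_1 = 34/11.
The closest fraction with denominator <= 14 is either p_1/q_1 or the intermediate fraction (k*p_1 + p_0)/(k*q_1 + q_0) with the largest k >= 1 whose denominator stays <= 14; these approach x as k grows, and every other convergent or intermediate fraction in range is farther away.
Largest k: floor((14 - q_0)/q_1) = floor((14 - 1)/11) = 1.
That gives (1*34 + 3)/(1*11 + 1) = 37/12.
Compare the errors: |x - 34/11| = |173*11 - 34*56|/(56*11) = 1/616, and |x - 37/12| = |173*12 - 37*56|/(56*12) = 4/672.
Cross-multiplying, 1*672 = 672 < 2464 = 4*616, so 1/616 is smaller: the convergent 34/11 is closer to x than 37/12.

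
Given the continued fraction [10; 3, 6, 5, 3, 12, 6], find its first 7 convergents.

10/1, 31/3, 196/19, 1011/98, 3229/313, 39759/3854, 241783/23437

Using the convergent recurrence p_i = a_i*p_{i-1} + p_{i-2}, q_i = a_i*q_{i-1} + q_{i-2} with p_{-2}=0, p_{-1}=1, q_{-2}=1, q_{-1}=0:
  i=0: a_0=10, p_0 = 10*1 + 0 = 10, q_0 = 10*0 + 1 = 1.
  i=1: a_1=3, p_1 = 3*10 + 1 = 31, q_1 = 3*1 + 0 = 3.
  i=2: a_2=6, p_2 = 6*31 + 10 = 196, q_2 = 6*3 + 1 = 19.
  i=3: a_3=5, p_3 = 5*196 + 31 = 1011, q_3 = 5*19 + 3 = 98.
  i=4: a_4=3, p_4 = 3*1011 + 196 = 3229, q_4 = 3*98 + 19 = 313.
  i=5: a_5=12, p_5 = 12*3229 + 1011 = 39759, q_5 = 12*313 + 98 = 3854.
  i=6: a_6=6, p_6 = 6*39759 + 3229 = 241783, q_6 = 6*3854 + 313 = 23437.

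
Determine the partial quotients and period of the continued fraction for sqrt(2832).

Write x_i = (sqrt(2832) + m_i)/d_i with (m_0, d_0) = (0, 1). a_0 = floor(sqrt(2832)) = 53, since 53^2 = 2809 <= 2832 < 2916 = 54^2.
Iterate m_{i+1} = d_i*a_i - m_i, d_{i+1} = (2832 - m_{i+1}^2)/d_i, a_{i+1} = floor((a_0 + m_{i+1})/d_{i+1}):
  m_1 = 1*53 - 0 = 53, d_1 = (2832 - 53^2)/1 = 23/1 = 23, a_1 = floor((53 + 53)/23) = 4.
  m_2 = 23*4 - 53 = 39, d_2 = (2832 - 39^2)/23 = 1311/23 = 57, a_2 = floor((53 + 39)/57) = 1.
  m_3 = 57*1 - 39 = 18, d_3 = (2832 - 18^2)/57 = 2508/57 = 44, a_3 = floor((53 + 18)/44) = 1.
  m_4 = 44*1 - 18 = 26, d_4 = (2832 - 26^2)/44 = 2156/44 = 49, a_4 = floor((53 + 26)/49) = 1.
  m_5 = 49*1 - 26 = 23, d_5 = (2832 - 23^2)/49 = 2303/49 = 47, a_5 = floor((53 + 23)/47) = 1.
  m_6 = 47*1 - 23 = 24, d_6 = (2832 - 24^2)/47 = 2256/47 = 48, a_6 = floor((53 + 24)/48) = 1.
  m_7 = 48*1 - 24 = 24, d_7 = (2832 - 24^2)/48 = 2256/48 = 47, a_7 = floor((53 + 24)/47) = 1.
  m_8 = 47*1 - 24 = 23, d_8 = (2832 - 23^2)/47 = 2303/47 = 49, a_8 = floor((53 + 23)/49) = 1.
  m_9 = 49*1 - 23 = 26, d_9 = (2832 - 26^2)/49 = 2156/49 = 44, a_9 = floor((53 + 26)/44) = 1.
  m_10 = 44*1 - 26 = 18, d_10 = (2832 - 18^2)/44 = 2508/44 = 57, a_10 = floor((53 + 18)/57) = 1.
  m_11 = 57*1 - 18 = 39, d_11 = (2832 - 39^2)/57 = 1311/57 = 23, a_11 = floor((53 + 39)/23) = 4.
  m_12 = 23*4 - 39 = 53, d_12 = (2832 - 53^2)/23 = 23/23 = 1, a_12 = floor((53 + 53)/1) = 106.
  m_13 = 1*106 - 53 = 53, d_13 = (2832 - 53^2)/1 = 23/1 = 23: (m_13, d_13) = (m_1, d_1) = (53, 23), so from here the quotients repeat a_1, ..., a_12; the period length is 12.
Hence the expansion of sqrt(2832) is a_0 = 53 followed by the repeating block 4, 1, 1, 1, 1, 1, 1, 1, 1, 1, 4, 106 (period 12).

[53; (4, 1, 1, 1, 1, 1, 1, 1, 1, 1, 4, 106)]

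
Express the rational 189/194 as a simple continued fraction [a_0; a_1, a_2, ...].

[0; 1, 37, 1, 4]

Run the Euclidean algorithm on 189 and 194; the successive quotients are the partial quotients a_0, a_1, ... (each step inverts the fractional part left over by the previous one):
  189 = 0*194 + 189, so a_0 = 0.
  194 = 1*189 + 5, so a_1 = 1.
  189 = 37*5 + 4, so a_2 = 37.
  5 = 1*4 + 1, so a_3 = 1.
  4 = 4*1 + 0, so a_4 = 4.
The remainder reaches 0 after 5 divisions, so the expansion has 5 partial quotients, read off in order.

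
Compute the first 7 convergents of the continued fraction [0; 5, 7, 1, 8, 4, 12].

Using the convergent recurrence p_i = a_i*p_{i-1} + p_{i-2}, q_i = a_i*q_{i-1} + q_{i-2} with p_{-2}=0, p_{-1}=1, q_{-2}=1, q_{-1}=0:
  i=0: a_0=0, p_0 = 0*1 + 0 = 0, q_0 = 0*0 + 1 = 1.
  i=1: a_1=5, p_1 = 5*0 + 1 = 1, q_1 = 5*1 + 0 = 5.
  i=2: a_2=7, p_2 = 7*1 + 0 = 7, q_2 = 7*5 + 1 = 36.
  i=3: a_3=1, p_3 = 1*7 + 1 = 8, q_3 = 1*36 + 5 = 41.
  i=4: a_4=8, p_4 = 8*8 + 7 = 71, q_4 = 8*41 + 36 = 364.
  i=5: a_5=4, p_5 = 4*71 + 8 = 292, q_5 = 4*364 + 41 = 1497.
  i=6: a_6=12, p_6 = 12*292 + 71 = 3575, q_6 = 12*1497 + 364 = 18328.

0/1, 1/5, 7/36, 8/41, 71/364, 292/1497, 3575/18328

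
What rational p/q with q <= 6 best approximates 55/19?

Expand x = 55/19 as a continued fraction with the Euclidean algorithm:
  55 = 2*19 + 17, so a_0 = 2.
  19 = 1*17 + 2, so a_1 = 1.
  17 = 8*2 + 1, so a_2 = 8.
  2 = 2*1 + 0, so a_3 = 2.
so x = [2; 1, 8, 2].
Convergents (p_i = a_i*p_{i-1} + p_{i-2}, q_i = a_i*q_{i-1} + q_{i-2} with p_{-2}=0, p_{-1}=1, q_{-2}=1, q_{-1}=0), until the denominator exceeds 6:
  i=0: a_0=2, p_0 = 2*1 + 0 = 2, q_0 = 2*0 + 1 = 1.
  i=1: a_1=1, p_1 = 1*2 + 1 = 3, q_1 = 1*1 + 0 = 1.
  i=2: a_2=8, p_2 = 8*3 + 2 = 26, q_2 = 8*1 + 1 = 9.
q_2 = 9 > 6, so the last convergent with denominator <= 6 is p_1/q_1 = 3/1.
The closest fraction with denominator <= 6 is either p_1/q_1 or the intermediate fraction (k*p_1 + p_0)/(k*q_1 + q_0) with the largest k >= 1 whose denominator stays <= 6; these approach x as k grows, and every other convergent or intermediate fraction in range is farther away.
Largest k: floor((6 - q_0)/q_1) = floor((6 - 1)/1) = 5.
That gives (5*3 + 2)/(5*1 + 1) = 17/6.
Compare the errors: |x - 3/1| = |55*1 - 3*19|/(19*1) = 2/19, and |x - 17/6| = |55*6 - 17*19|/(19*6) = 7/114.
Cross-multiplying, 7*19 = 133 < 228 = 2*114, so 7/114 is smaller: the intermediate fraction 17/6 is closer to x than 3/1.

17/6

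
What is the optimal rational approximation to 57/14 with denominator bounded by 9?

37/9

Expand x = 57/14 as a continued fraction with the Euclidean algorithm:
  57 = 4*14 + 1, so a_0 = 4.
  14 = 14*1 + 0, so a_1 = 14.
so x = [4; 14].
Convergents (p_i = a_i*p_{i-1} + p_{i-2}, q_i = a_i*q_{i-1} + q_{i-2} with p_{-2}=0, p_{-1}=1, q_{-2}=1, q_{-1}=0), until the denominator exceeds 9:
  i=0: a_0=4, p_0 = 4*1 + 0 = 4, q_0 = 4*0 + 1 = 1.
  i=1: a_1=14, p_1 = 14*4 + 1 = 57, q_1 = 14*1 + 0 = 14.
q_1 = 14 > 9, so the last convergent with denominator <= 9 is p_0/q_0 = 4/1.
The closest fraction with denominator <= 9 is either p_0/q_0 or the intermediate fraction (k*p_0 + p_{-1})/(k*q_0 + q_{-1}) with the largest k >= 1 whose denominator stays <= 9; these approach x as k grows, and every other convergent or intermediate fraction in range is farther away.
Largest k: floor((9 - q_{-1})/q_0) = floor((9 - 0)/1) = 9 (using the seeds p_{-1} = 1, q_{-1} = 0).
That gives (9*4 + 1)/(9*1 + 0) = 37/9.
Compare the errors: |x - 4/1| = |57*1 - 4*14|/(14*1) = 1/14, and |x - 37/9| = |57*9 - 37*14|/(14*9) = 5/126.
Cross-multiplying, 5*14 = 70 < 126 = 1*126, so 5/126 is smaller: the intermediate fraction 37/9 is closer to x than 4/1.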